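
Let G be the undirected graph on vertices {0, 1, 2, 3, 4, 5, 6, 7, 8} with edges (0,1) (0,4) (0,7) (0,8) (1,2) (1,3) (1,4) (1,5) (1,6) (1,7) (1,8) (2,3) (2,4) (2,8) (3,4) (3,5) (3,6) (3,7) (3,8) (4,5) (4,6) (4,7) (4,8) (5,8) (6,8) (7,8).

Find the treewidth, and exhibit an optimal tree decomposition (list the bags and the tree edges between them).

Each bag holds 5 vertices, so the decomposition has width 4, which upper-bounds the treewidth. For the lower bound, the 5 vertices {0, 1, 4, 7, 8} are pairwise adjacent, and any tree decomposition puts a clique entirely inside one bag — forcing width ≥ 4. Therefore the treewidth is 4.

Treewidth 4.
One optimal decomposition is:
Bags: B1 = {1, 3, 4, 7, 8}  B2 = {1, 3, 4, 6, 8}  B3 = {1, 3, 4, 5, 8}  B4 = {0, 1, 4, 7, 8}  B5 = {1, 2, 3, 4, 8}
Tree: B1–B2, B1–B3, B1–B4, B2–B5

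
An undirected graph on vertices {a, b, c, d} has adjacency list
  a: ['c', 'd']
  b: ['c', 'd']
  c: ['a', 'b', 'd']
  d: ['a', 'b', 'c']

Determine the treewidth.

2

A width-2 tree decomposition is:
Bags: B1 = {a, c, d}  B2 = {b, c, d}
Tree: B1–B2
The largest bag has 3 vertices, giving width 2; this decomposition certifies tw(G) ≤ 2. For the lower bound, the 3 vertices {a, c, d} are pairwise adjacent, and any tree decomposition puts a clique entirely inside one bag — forcing width ≥ 2. The upper and lower bounds meet at 2, so that is the treewidth.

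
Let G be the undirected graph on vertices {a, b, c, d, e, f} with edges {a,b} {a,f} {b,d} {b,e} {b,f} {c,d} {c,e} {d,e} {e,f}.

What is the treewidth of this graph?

A width-2 tree decomposition is:
Bags: B1 = {b, e, f}  B2 = {b, d, e}  B3 = {a, b, f}  B4 = {c, d, e}
Tree: B1–B2, B1–B3, B2–B4
The largest bag has 3 vertices, giving width 2; this decomposition certifies tw(G) ≤ 2. On the other hand G contains the 3-clique {c, d, e}. A clique must lie in a single bag of any decomposition, so no decomposition can have width below 2. The upper and lower bounds meet at 2, so that is the treewidth.

2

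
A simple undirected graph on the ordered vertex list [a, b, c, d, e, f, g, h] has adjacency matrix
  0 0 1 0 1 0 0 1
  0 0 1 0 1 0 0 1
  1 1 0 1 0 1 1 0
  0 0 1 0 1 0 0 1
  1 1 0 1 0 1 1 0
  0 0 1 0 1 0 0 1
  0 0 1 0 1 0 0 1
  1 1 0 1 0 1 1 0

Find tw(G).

A width-3 tree decomposition is:
Bags: B1 = {b, c, e, h}  B2 = {c, e, g, h}  B3 = {c, d, e, h}  B4 = {c, e, f, h}  B5 = {a, c, e, h}
Tree: B1–B2, B2–B3, B3–B4, B4–B5
Every bag has size at most 4, so the width is 4 − 1 = 3 and tw(G) ≤ 3. For the lower bound: the 4 vertex sets {b,c}, {e,g}, {h}, {d} are disjoint, each induces a connected subgraph, and every pair is joined by at least one edge of G. Contracting each set to a single vertex therefore yields K_{4} as a minor, and since treewidth is minor-monotone, tw(G) ≥ tw(K_{4}) = 3. Therefore the treewidth is 3.

3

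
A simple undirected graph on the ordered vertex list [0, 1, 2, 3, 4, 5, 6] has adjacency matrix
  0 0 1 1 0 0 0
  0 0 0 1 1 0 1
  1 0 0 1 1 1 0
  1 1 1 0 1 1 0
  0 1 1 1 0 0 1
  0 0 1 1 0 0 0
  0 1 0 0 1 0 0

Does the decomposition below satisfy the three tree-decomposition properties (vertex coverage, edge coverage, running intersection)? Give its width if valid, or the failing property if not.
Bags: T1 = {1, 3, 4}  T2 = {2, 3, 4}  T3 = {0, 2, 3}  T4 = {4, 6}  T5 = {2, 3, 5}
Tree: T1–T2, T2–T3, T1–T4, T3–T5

No — edge (1,6) lies in no bag.

A tree decomposition must satisfy three properties: every vertex lies in some bag; for every edge, both endpoints lie together in some bag; and for every vertex, the bags containing it form a connected subtree. Here edge (1,6) lies in no bag, so the decomposition is invalid.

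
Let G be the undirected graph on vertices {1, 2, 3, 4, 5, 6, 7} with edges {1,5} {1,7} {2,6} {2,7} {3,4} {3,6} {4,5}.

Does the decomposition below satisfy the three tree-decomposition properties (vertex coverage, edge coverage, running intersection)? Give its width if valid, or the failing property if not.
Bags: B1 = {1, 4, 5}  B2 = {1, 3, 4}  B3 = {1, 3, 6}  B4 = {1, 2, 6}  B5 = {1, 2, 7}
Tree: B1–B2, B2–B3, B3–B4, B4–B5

Yes; width 2.

Checking the three conditions: (i) the bags cover all of {1, 2, 3, 4, 5, 6, 7}; (ii) for each edge, some bag contains both endpoints; (iii) the bags containing any fixed vertex form a subtree. All hold, so the decomposition is valid with width 3 − 1 = 2.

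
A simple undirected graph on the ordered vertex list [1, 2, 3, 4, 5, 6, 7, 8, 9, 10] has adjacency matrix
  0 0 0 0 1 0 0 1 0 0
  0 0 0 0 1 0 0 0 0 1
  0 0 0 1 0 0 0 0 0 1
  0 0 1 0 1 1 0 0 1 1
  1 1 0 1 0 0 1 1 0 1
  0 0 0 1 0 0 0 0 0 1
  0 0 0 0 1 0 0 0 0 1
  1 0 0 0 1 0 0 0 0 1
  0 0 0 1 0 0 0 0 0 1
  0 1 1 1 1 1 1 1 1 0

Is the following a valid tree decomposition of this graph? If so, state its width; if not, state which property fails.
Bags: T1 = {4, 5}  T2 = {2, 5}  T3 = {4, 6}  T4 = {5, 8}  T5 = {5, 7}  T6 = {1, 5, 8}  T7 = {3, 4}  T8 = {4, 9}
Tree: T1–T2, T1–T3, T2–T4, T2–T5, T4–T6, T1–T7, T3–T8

A tree decomposition must satisfy three properties: every vertex lies in some bag; for every edge, both endpoints lie together in some bag; and for every vertex, the bags containing it form a connected subtree. Here vertex 10 appears in no bag, so the decomposition is invalid.

No — vertex 10 appears in no bag.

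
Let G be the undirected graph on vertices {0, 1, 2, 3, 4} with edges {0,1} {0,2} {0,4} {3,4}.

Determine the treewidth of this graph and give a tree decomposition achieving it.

Each bag holds 2 vertices, so the decomposition has width 1, which upper-bounds the treewidth. G has an edge, so its treewidth is at least 1. Therefore the treewidth is 1.

Treewidth 1.
One such decomposition:
Bags: B1 = {0, 2}  B2 = {0, 1}  B3 = {0, 4}  B4 = {3, 4}
Tree: B1–B2, B2–B3, B3–B4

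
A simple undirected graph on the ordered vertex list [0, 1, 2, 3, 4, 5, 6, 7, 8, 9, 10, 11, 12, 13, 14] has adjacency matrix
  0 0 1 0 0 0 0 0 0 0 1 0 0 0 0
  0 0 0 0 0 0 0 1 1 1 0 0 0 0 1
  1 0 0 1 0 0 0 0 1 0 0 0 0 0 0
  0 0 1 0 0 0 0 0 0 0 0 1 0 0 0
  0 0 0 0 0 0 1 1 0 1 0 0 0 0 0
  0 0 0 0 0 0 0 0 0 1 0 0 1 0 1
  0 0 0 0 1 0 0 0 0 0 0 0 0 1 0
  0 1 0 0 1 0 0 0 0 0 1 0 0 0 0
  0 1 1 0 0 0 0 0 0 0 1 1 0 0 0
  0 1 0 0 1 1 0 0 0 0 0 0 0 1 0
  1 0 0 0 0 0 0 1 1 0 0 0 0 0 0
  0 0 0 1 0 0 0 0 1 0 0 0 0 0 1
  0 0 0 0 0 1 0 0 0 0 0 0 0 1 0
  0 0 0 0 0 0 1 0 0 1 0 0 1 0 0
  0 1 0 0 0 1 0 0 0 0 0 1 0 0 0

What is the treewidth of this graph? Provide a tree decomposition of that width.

Treewidth 3.
Bags: B1 = {5, 6, 12, 13}  B2 = {5, 6, 9, 13}  B3 = {4, 5, 6, 9}  B4 = {4, 5, 9, 14}  B5 = {1, 4, 9, 14}  B6 = {1, 4, 7, 14}  B7 = {1, 7, 11, 14}  B8 = {1, 7, 8, 11}  B9 = {7, 8, 10, 11}  B10 = {3, 8, 10, 11}  B11 = {2, 3, 8, 10}  B12 = {0, 2, 3, 10}
Tree: B1–B2, B2–B3, B3–B4, B4–B5, B5–B6, B6–B7, B7–B8, B8–B9, B9–B10, B10–B11, B11–B12

The largest bag has 4 vertices, giving width 3; this decomposition certifies tw(G) ≤ 3. For the lower bound: the 4 vertex sets {6,12,13}, {5}, {9}, {1,4,7,14} are disjoint, each induces a connected subgraph, and every pair is joined by at least one edge of G. Contracting each set to a single vertex therefore yields K_{4} as a minor, and since treewidth is minor-monotone, tw(G) ≥ tw(K_{4}) = 3. The upper and lower bounds meet at 3, so that is the treewidth.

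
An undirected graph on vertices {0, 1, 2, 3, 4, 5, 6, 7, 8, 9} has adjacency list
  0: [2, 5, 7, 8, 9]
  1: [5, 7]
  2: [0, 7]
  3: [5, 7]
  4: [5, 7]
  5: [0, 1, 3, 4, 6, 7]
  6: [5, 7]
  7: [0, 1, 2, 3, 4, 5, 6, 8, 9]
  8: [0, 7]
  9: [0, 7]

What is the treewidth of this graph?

A width-2 tree decomposition is:
Bags: B1 = {0, 5, 7}  B2 = {4, 5, 7}  B3 = {0, 2, 7}  B4 = {5, 6, 7}  B5 = {0, 7, 9}  B6 = {3, 5, 7}  B7 = {0, 7, 8}  B8 = {1, 5, 7}
Tree: B1–B2, B1–B3, B2–B4, B1–B5, B4–B6, B5–B7, B4–B8
The largest bag has 3 vertices, giving width 2; this decomposition certifies tw(G) ≤ 2. For the lower bound, the 3 vertices {0, 7, 8} are pairwise adjacent, and any tree decomposition puts a clique entirely inside one bag — forcing width ≥ 2. Combining the bounds, tw(G) = 2.

2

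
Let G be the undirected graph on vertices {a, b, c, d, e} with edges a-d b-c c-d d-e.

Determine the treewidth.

1

A width-1 tree decomposition is:
Bags: B1 = {b, c}  B2 = {c, d}  B3 = {a, d}  B4 = {d, e}
Tree: B1–B2, B2–B3, B2–B4
Every bag has size at most 2, so the width is 2 − 1 = 1 and tw(G) ≤ 1. Since G has at least one edge (e.g. c–b), it is not an edgeless graph, so tw(G) ≥ 1. Therefore the treewidth is 1.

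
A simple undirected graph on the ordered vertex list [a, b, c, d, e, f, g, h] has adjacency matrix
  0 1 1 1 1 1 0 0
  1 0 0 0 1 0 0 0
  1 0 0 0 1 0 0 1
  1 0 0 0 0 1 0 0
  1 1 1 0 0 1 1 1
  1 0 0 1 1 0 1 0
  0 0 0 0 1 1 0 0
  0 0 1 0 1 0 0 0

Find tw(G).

2

A width-2 tree decomposition is:
Bags: B1 = {a, c, e}  B2 = {a, e, f}  B3 = {a, d, f}  B4 = {e, f, g}  B5 = {a, b, e}  B6 = {c, e, h}
Tree: B1–B2, B2–B3, B2–B4, B1–B5, B1–B6
The largest bag has 3 vertices, giving width 2; this decomposition certifies tw(G) ≤ 2. For the lower bound, the 3 vertices {a, d, f} are pairwise adjacent, and any tree decomposition puts a clique entirely inside one bag — forcing width ≥ 2. Hence tw(G) = 2 exactly.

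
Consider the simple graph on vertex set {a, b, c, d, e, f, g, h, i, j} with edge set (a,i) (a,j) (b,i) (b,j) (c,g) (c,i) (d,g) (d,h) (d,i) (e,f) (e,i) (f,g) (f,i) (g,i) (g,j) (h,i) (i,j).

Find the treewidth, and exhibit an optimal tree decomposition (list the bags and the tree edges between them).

Treewidth 2.
One optimal decomposition is:
Bags: B1 = {d, g, i}  B2 = {g, i, j}  B3 = {a, i, j}  B4 = {c, g, i}  B5 = {f, g, i}  B6 = {e, f, i}  B7 = {b, i, j}  B8 = {d, h, i}
Tree: B1–B2, B2–B3, B1–B4, B1–B5, B5–B6, B3–B7, B1–B8

Every bag has size at most 3, so the width is 3 − 1 = 2 and tw(G) ≤ 2. On the other hand G contains the 3-clique {d, g, i}. A clique must lie in a single bag of any decomposition, so no decomposition can have width below 2. Hence tw(G) = 2 exactly.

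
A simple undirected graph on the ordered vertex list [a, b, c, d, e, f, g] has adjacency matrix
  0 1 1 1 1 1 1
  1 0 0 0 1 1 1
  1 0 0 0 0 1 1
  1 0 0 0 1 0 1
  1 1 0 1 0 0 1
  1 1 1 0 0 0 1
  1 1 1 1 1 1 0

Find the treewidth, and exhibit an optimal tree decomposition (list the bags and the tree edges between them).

The largest bag has 4 vertices, giving width 3; this decomposition certifies tw(G) ≤ 3. On the other hand G contains the 4-clique {a, d, e, g}. A clique must lie in a single bag of any decomposition, so no decomposition can have width below 3. The upper and lower bounds meet at 3, so that is the treewidth.

Treewidth 3.
One optimal decomposition is:
Bags: B1 = {a, b, e, g}  B2 = {a, b, f, g}  B3 = {a, c, f, g}  B4 = {a, d, e, g}
Tree: B1–B2, B2–B3, B1–B4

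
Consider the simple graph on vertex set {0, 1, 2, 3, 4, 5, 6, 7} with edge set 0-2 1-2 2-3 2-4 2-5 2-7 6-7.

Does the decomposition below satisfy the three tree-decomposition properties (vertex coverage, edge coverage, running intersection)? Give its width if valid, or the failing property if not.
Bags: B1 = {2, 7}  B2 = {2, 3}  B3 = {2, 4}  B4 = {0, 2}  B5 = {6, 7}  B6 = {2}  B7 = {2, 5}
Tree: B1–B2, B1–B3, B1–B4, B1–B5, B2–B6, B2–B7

A tree decomposition must satisfy three properties: every vertex lies in some bag; for every edge, both endpoints lie together in some bag; and for every vertex, the bags containing it form a connected subtree. Here vertex 1 appears in no bag, so the decomposition is invalid.

No — vertex 1 appears in no bag.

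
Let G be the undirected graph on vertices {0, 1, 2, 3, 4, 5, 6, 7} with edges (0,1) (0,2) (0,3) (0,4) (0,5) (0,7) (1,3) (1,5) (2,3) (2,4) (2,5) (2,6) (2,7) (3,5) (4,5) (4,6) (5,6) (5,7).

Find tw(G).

3

A width-3 tree decomposition is:
Bags: B1 = {2, 4, 5, 6}  B2 = {0, 2, 4, 5}  B3 = {0, 2, 3, 5}  B4 = {0, 2, 5, 7}  B5 = {0, 1, 3, 5}
Tree: B1–B2, B2–B3, B3–B4, B3–B5
Each bag holds 4 vertices, so the decomposition has width 3, which upper-bounds the treewidth. On the other hand G contains the 4-clique {0, 1, 3, 5}. A clique must lie in a single bag of any decomposition, so no decomposition can have width below 3. Therefore the treewidth is 3.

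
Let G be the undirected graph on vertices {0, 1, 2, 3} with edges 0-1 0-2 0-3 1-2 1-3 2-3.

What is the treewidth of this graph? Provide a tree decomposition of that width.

Treewidth 3.
One such decomposition:
Bags: B1 = {0, 1, 2, 3}
Tree: (single bag)

A single bag containing all 4 vertices is trivially a valid decomposition of width 3. For the lower bound, the 4 vertices {0, 1, 2, 3} are pairwise adjacent, and any tree decomposition puts a clique entirely inside one bag — forcing width ≥ 3. Hence tw(G) = 3 exactly.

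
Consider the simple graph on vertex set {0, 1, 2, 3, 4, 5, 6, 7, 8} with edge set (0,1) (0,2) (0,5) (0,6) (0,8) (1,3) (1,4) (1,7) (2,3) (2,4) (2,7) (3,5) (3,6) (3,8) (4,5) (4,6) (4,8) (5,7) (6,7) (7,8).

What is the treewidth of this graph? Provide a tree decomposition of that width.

The largest bag has 5 vertices, giving width 4; this decomposition certifies tw(G) ≤ 4. For the lower bound: the 5 vertex sets {0,5}, {4,8}, {1,7}, {3}, {2} are disjoint, each induces a connected subgraph, and every pair is joined by at least one edge of G. Contracting each set to a single vertex therefore yields K_{5} as a minor, and since treewidth is minor-monotone, tw(G) ≥ tw(K_{5}) = 4. Hence tw(G) = 4 exactly.

Treewidth 4.
One optimal decomposition is:
Bags: B1 = {0, 3, 4, 5, 7}  B2 = {0, 3, 4, 7, 8}  B3 = {0, 1, 3, 4, 7}  B4 = {0, 2, 3, 4, 7}  B5 = {0, 3, 4, 6, 7}
Tree: B1–B2, B2–B3, B3–B4, B4–B5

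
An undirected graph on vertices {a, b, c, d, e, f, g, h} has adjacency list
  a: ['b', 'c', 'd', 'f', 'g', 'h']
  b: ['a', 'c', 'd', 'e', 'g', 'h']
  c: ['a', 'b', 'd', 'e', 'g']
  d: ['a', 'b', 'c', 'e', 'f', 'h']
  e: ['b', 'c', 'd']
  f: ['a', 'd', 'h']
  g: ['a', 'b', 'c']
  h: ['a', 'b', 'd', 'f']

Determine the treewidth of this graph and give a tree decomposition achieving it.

Treewidth 3.
One optimal decomposition is:
Bags: B1 = {a, b, d, h}  B2 = {a, b, c, d}  B3 = {b, c, d, e}  B4 = {a, b, c, g}  B5 = {a, d, f, h}
Tree: B1–B2, B2–B3, B2–B4, B1–B5

Every bag has size at most 4, so the width is 4 − 1 = 3 and tw(G) ≤ 3. Conversely, {a, d, f, h} is a clique of size 4, and the vertices of any clique must share a bag in every tree decomposition; so some bag has ≥ 4 vertices and tw(G) ≥ 3. The upper and lower bounds meet at 3, so that is the treewidth.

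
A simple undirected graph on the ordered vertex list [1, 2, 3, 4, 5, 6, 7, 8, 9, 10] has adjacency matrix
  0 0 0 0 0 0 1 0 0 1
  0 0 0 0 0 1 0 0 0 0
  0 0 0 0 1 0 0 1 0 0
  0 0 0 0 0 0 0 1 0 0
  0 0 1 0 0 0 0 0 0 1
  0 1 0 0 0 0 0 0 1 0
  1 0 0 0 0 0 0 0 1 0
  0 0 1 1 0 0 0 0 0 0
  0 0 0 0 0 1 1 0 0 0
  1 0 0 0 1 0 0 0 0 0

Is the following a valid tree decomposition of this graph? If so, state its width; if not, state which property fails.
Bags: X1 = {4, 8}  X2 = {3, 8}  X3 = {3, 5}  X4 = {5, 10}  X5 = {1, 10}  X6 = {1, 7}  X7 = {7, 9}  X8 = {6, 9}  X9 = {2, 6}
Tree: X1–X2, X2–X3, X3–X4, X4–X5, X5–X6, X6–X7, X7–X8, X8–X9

Yes; width 1.

Every vertex of G appears in some bag (union = {1, 2, 3, 4, 5, 6, 7, 8, 9, 10}); every edge is covered by a bag; and for each vertex v the set of bags containing v is connected in the bag tree. The decomposition is therefore valid. The largest bag has 2 vertices, so the width is 1.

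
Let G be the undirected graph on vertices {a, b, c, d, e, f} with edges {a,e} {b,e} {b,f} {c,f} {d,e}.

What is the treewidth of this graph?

A width-1 tree decomposition is:
Bags: B1 = {b, f}  B2 = {b, e}  B3 = {d, e}  B4 = {c, f}  B5 = {a, e}
Tree: B1–B2, B2–B3, B1–B4, B2–B5
The largest bag has 2 vertices, giving width 1; this decomposition certifies tw(G) ≤ 1. Any graph with an edge has treewidth ≥ 1, and G has the edge b–f. The upper and lower bounds meet at 1, so that is the treewidth.

1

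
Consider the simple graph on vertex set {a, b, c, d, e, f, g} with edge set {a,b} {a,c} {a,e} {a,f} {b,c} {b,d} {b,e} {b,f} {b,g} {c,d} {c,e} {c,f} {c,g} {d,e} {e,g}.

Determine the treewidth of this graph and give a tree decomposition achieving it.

Treewidth 3.
One optimal decomposition is:
Bags: B1 = {a, b, c, e}  B2 = {b, c, e, g}  B3 = {b, c, d, e}  B4 = {a, b, c, f}
Tree: B1–B2, B2–B3, B1–B4

Every bag has size at most 4, so the width is 4 − 1 = 3 and tw(G) ≤ 3. Conversely, {b, c, d, e} is a clique of size 4, and the vertices of any clique must share a bag in every tree decomposition; so some bag has ≥ 4 vertices and tw(G) ≥ 3. The upper and lower bounds meet at 3, so that is the treewidth.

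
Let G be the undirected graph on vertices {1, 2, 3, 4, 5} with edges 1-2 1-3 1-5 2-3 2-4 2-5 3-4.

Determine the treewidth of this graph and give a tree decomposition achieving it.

Every bag has size at most 3, so the width is 3 − 1 = 2 and tw(G) ≤ 2. Conversely, {1, 2, 3} is a clique of size 3, and the vertices of any clique must share a bag in every tree decomposition; so some bag has ≥ 3 vertices and tw(G) ≥ 2. Therefore the treewidth is 2.

Treewidth 2.
One optimal decomposition is:
Bags: B1 = {2, 3, 4}  B2 = {1, 2, 3}  B3 = {1, 2, 5}
Tree: B1–B2, B2–B3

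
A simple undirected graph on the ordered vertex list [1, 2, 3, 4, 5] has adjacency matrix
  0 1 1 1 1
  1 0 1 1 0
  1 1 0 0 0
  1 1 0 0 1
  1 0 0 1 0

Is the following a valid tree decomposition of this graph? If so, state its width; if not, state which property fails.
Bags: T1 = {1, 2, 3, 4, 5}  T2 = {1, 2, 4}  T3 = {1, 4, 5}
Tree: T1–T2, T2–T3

A tree decomposition must satisfy three properties: every vertex lies in some bag; for every edge, both endpoints lie together in some bag; and for every vertex, the bags containing it form a connected subtree. Here bags containing vertex 5 are not connected in the tree, so the decomposition is invalid.

No — bags containing vertex 5 are not connected in the tree.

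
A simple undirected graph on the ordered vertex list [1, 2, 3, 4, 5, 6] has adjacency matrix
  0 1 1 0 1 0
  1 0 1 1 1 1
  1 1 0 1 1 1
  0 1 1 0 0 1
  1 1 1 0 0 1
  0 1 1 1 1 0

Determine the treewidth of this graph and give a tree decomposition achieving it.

Each bag holds 4 vertices, so the decomposition has width 3, which upper-bounds the treewidth. For the lower bound, the 4 vertices {2, 3, 4, 6} are pairwise adjacent, and any tree decomposition puts a clique entirely inside one bag — forcing width ≥ 3. Hence tw(G) = 3 exactly.

Treewidth 3.
One optimal decomposition is:
Bags: B1 = {2, 3, 5, 6}  B2 = {2, 3, 4, 6}  B3 = {1, 2, 3, 5}
Tree: B1–B2, B1–B3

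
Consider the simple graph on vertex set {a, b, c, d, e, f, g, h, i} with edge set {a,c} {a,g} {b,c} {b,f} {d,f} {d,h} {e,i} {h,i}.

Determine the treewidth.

A width-1 tree decomposition is:
Bags: B1 = {a, g}  B2 = {a, c}  B3 = {b, c}  B4 = {b, f}  B5 = {d, f}  B6 = {d, h}  B7 = {h, i}  B8 = {e, i}
Tree: B1–B2, B2–B3, B3–B4, B4–B5, B5–B6, B6–B7, B7–B8
Every bag has size at most 2, so the width is 2 − 1 = 1 and tw(G) ≤ 1. Any graph with an edge has treewidth ≥ 1, and G has the edge g–a. Therefore the treewidth is 1.

1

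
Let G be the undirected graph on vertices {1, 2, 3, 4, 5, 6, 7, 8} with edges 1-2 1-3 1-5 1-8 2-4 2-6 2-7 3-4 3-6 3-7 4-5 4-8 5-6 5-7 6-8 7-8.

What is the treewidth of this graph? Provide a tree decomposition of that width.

Treewidth 4.
Bags: B1 = {1, 2, 4, 6, 7}  B2 = {1, 4, 6, 7, 8}  B3 = {1, 3, 4, 6, 7}  B4 = {1, 4, 5, 6, 7}
Tree: B1–B2, B2–B3, B3–B4

The largest bag has 5 vertices, giving width 4; this decomposition certifies tw(G) ≤ 4. For the lower bound: the 5 vertex sets {2,4}, {1,8}, {3,7}, {6}, {5} are disjoint, each induces a connected subgraph, and every pair is joined by at least one edge of G. Contracting each set to a single vertex therefore yields K_{5} as a minor, and since treewidth is minor-monotone, tw(G) ≥ tw(K_{5}) = 4. Combining the bounds, tw(G) = 4.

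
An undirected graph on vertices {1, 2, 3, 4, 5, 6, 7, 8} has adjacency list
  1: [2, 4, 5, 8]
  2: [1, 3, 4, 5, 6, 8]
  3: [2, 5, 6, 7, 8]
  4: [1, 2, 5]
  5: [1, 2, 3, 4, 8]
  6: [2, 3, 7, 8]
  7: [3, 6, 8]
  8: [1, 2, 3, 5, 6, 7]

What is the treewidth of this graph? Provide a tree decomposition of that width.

The largest bag has 4 vertices, giving width 3; this decomposition certifies tw(G) ≤ 3. Conversely, {1, 2, 5, 8} is a clique of size 4, and the vertices of any clique must share a bag in every tree decomposition; so some bag has ≥ 4 vertices and tw(G) ≥ 3. The upper and lower bounds meet at 3, so that is the treewidth.

Treewidth 3.
One such decomposition:
Bags: B1 = {1, 2, 4, 5}  B2 = {1, 2, 5, 8}  B3 = {2, 3, 5, 8}  B4 = {2, 3, 6, 8}  B5 = {3, 6, 7, 8}
Tree: B1–B2, B2–B3, B3–B4, B4–B5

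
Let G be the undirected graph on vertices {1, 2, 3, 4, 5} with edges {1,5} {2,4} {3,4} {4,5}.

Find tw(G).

A width-1 tree decomposition is:
Bags: B1 = {3, 4}  B2 = {4, 5}  B3 = {1, 5}  B4 = {2, 4}
Tree: B1–B2, B2–B3, B1–B4
Each bag holds 2 vertices, so the decomposition has width 1, which upper-bounds the treewidth. Any graph with an edge has treewidth ≥ 1, and G has the edge 3–4. Combining the bounds, tw(G) = 1.

1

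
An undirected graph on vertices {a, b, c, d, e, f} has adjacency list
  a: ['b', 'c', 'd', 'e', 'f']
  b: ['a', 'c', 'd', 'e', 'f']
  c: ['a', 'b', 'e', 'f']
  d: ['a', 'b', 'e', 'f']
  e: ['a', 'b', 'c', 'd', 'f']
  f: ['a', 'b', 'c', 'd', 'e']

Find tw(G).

A width-4 tree decomposition is:
Bags: B1 = {a, b, d, e, f}  B2 = {a, b, c, e, f}
Tree: B1–B2
Every bag has size at most 5, so the width is 5 − 1 = 4 and tw(G) ≤ 4. On the other hand G contains the 5-clique {a, b, d, e, f}. A clique must lie in a single bag of any decomposition, so no decomposition can have width below 4. Hence tw(G) = 4 exactly.

4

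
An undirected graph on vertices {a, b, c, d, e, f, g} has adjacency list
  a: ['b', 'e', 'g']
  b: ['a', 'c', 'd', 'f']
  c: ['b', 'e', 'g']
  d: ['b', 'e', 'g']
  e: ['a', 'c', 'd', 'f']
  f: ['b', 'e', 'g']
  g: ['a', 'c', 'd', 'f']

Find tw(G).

A width-3 tree decomposition is:
Bags: B1 = {b, e, f, g}  B2 = {a, b, e, g}  B3 = {b, d, e, g}  B4 = {b, c, e, g}
Tree: B1–B2, B2–B3, B3–B4
Each bag holds 4 vertices, so the decomposition has width 3, which upper-bounds the treewidth. For the lower bound: the 4 vertex sets {e,f}, {a,b}, {g}, {d} are disjoint, each induces a connected subgraph, and every pair is joined by at least one edge of G. Contracting each set to a single vertex therefore yields K_{4} as a minor, and since treewidth is minor-monotone, tw(G) ≥ tw(K_{4}) = 3. Therefore the treewidth is 3.

3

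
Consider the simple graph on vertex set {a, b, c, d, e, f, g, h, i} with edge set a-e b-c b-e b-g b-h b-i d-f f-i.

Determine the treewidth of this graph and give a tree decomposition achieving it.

Treewidth 1.
Bags: B1 = {b, i}  B2 = {b, e}  B3 = {b, h}  B4 = {f, i}  B5 = {d, f}  B6 = {b, c}  B7 = {b, g}  B8 = {a, e}
Tree: B1–B2, B1–B3, B1–B4, B4–B5, B1–B6, B6–B7, B2–B8

Each bag holds 2 vertices, so the decomposition has width 1, which upper-bounds the treewidth. Since G has at least one edge (e.g. b–i), it is not an edgeless graph, so tw(G) ≥ 1. Therefore the treewidth is 1.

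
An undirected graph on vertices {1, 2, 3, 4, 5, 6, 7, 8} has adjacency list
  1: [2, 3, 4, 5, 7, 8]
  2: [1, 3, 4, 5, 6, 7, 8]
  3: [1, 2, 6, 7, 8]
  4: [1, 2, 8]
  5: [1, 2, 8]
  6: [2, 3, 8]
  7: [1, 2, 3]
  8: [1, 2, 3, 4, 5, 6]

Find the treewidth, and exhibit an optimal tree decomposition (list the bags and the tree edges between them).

Treewidth 3.
Bags: B1 = {2, 3, 6, 8}  B2 = {1, 2, 3, 8}  B3 = {1, 2, 3, 7}  B4 = {1, 2, 4, 8}  B5 = {1, 2, 5, 8}
Tree: B1–B2, B2–B3, B2–B4, B4–B5

Every bag has size at most 4, so the width is 4 − 1 = 3 and tw(G) ≤ 3. For the lower bound, the 4 vertices {1, 2, 3, 8} are pairwise adjacent, and any tree decomposition puts a clique entirely inside one bag — forcing width ≥ 3. Therefore the treewidth is 3.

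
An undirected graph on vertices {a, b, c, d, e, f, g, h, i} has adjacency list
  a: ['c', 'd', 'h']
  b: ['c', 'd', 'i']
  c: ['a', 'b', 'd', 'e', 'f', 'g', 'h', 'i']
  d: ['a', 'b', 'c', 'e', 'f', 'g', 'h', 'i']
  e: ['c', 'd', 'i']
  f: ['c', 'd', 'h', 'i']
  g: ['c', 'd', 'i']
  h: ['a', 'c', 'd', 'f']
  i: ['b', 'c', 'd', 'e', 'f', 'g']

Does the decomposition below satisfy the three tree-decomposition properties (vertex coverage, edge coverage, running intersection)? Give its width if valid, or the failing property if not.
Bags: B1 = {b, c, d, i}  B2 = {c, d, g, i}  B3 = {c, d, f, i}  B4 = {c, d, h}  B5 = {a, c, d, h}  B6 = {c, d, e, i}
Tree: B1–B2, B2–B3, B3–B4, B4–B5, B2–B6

A tree decomposition must satisfy three properties: every vertex lies in some bag; for every edge, both endpoints lie together in some bag; and for every vertex, the bags containing it form a connected subtree. Here edge (f,h) lies in no bag, so the decomposition is invalid.

No — edge (f,h) lies in no bag.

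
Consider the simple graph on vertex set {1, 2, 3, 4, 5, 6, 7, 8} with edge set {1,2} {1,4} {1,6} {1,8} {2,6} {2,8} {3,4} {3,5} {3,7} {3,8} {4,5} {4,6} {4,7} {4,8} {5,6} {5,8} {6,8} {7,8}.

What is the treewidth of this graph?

3

A width-3 tree decomposition is:
Bags: B1 = {4, 5, 6, 8}  B2 = {1, 4, 6, 8}  B3 = {1, 2, 6, 8}  B4 = {3, 4, 5, 8}  B5 = {3, 4, 7, 8}
Tree: B1–B2, B2–B3, B1–B4, B4–B5
The largest bag has 4 vertices, giving width 3; this decomposition certifies tw(G) ≤ 3. Conversely, {1, 2, 6, 8} is a clique of size 4, and the vertices of any clique must share a bag in every tree decomposition; so some bag has ≥ 4 vertices and tw(G) ≥ 3. Combining the bounds, tw(G) = 3.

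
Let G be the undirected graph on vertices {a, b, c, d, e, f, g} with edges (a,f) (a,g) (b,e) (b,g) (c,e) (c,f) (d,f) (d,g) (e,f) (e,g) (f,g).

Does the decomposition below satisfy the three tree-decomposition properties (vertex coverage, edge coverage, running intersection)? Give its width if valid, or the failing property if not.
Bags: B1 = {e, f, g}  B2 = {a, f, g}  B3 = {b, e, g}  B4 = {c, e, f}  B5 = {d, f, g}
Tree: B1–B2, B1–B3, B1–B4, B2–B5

Checking the three conditions: (i) the bags cover all of {a, b, c, d, e, f, g}; (ii) for each edge, some bag contains both endpoints; (iii) the bags containing any fixed vertex form a subtree. All hold, so the decomposition is valid with width 3 − 1 = 2.

Yes; width 2.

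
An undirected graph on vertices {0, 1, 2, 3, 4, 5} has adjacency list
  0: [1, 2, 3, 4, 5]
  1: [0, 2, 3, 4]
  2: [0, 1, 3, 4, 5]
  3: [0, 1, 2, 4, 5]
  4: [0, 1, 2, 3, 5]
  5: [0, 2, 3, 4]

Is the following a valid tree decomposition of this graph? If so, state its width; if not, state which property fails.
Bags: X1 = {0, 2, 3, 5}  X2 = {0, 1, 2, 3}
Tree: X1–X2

No — vertex 4 appears in no bag.

A tree decomposition must satisfy three properties: every vertex lies in some bag; for every edge, both endpoints lie together in some bag; and for every vertex, the bags containing it form a connected subtree. Here vertex 4 appears in no bag, so the decomposition is invalid.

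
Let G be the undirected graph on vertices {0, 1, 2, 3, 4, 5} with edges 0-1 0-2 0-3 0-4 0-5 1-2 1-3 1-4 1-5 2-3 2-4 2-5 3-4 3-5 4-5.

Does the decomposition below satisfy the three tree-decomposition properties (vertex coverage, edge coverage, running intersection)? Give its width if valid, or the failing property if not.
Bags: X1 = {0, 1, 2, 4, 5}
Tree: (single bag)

A tree decomposition must satisfy three properties: every vertex lies in some bag; for every edge, both endpoints lie together in some bag; and for every vertex, the bags containing it form a connected subtree. Here vertex 3 appears in no bag, so the decomposition is invalid.

No — vertex 3 appears in no bag.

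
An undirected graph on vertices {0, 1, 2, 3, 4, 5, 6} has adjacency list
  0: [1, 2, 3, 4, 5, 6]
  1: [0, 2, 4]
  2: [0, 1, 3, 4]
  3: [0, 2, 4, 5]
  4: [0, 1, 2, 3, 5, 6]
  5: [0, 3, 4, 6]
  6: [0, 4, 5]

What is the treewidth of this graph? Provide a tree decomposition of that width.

Treewidth 3.
One optimal decomposition is:
Bags: B1 = {0, 1, 2, 4}  B2 = {0, 2, 3, 4}  B3 = {0, 3, 4, 5}  B4 = {0, 4, 5, 6}
Tree: B1–B2, B2–B3, B3–B4

Each bag holds 4 vertices, so the decomposition has width 3, which upper-bounds the treewidth. For the lower bound, the 4 vertices {0, 1, 2, 4} are pairwise adjacent, and any tree decomposition puts a clique entirely inside one bag — forcing width ≥ 3. Therefore the treewidth is 3.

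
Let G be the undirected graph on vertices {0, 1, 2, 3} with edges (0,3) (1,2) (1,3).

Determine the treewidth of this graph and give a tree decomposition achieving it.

Treewidth 1.
Bags: B1 = {1, 2}  B2 = {1, 3}  B3 = {0, 3}
Tree: B1–B2, B2–B3

Every bag has size at most 2, so the width is 2 − 1 = 1 and tw(G) ≤ 1. Any graph with an edge has treewidth ≥ 1, and G has the edge 2–1. The upper and lower bounds meet at 1, so that is the treewidth.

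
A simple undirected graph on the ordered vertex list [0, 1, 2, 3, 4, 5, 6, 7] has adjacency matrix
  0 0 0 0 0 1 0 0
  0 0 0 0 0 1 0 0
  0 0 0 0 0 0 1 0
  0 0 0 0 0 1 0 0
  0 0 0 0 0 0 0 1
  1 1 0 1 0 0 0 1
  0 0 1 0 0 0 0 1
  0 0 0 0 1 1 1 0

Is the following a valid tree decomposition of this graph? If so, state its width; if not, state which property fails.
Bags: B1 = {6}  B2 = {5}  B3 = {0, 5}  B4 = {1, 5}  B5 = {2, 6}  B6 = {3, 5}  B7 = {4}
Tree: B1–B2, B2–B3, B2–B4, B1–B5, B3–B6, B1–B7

No — vertex 7 appears in no bag.

A tree decomposition must satisfy three properties: every vertex lies in some bag; for every edge, both endpoints lie together in some bag; and for every vertex, the bags containing it form a connected subtree. Here vertex 7 appears in no bag, so the decomposition is invalid.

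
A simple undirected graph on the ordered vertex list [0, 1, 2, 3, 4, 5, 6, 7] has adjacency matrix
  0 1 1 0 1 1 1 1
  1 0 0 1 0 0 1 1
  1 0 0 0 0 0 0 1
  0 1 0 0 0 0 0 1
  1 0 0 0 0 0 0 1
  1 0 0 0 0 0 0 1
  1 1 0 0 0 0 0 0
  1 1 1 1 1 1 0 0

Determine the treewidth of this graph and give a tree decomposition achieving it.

Treewidth 2.
Bags: B1 = {0, 1, 7}  B2 = {0, 4, 7}  B3 = {0, 2, 7}  B4 = {0, 1, 6}  B5 = {0, 5, 7}  B6 = {1, 3, 7}
Tree: B1–B2, B2–B3, B1–B4, B1–B5, B1–B6

Every bag has size at most 3, so the width is 3 − 1 = 2 and tw(G) ≤ 2. Conversely, {0, 1, 6} is a clique of size 3, and the vertices of any clique must share a bag in every tree decomposition; so some bag has ≥ 3 vertices and tw(G) ≥ 2. Hence tw(G) = 2 exactly.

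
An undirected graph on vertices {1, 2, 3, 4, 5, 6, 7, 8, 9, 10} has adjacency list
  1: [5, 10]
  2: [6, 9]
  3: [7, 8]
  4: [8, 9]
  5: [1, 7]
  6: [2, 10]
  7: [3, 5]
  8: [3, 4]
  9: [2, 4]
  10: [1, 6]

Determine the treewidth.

A width-2 tree decomposition is:
Bags: B1 = {3, 7, 8}  B2 = {4, 7, 8}  B3 = {4, 7, 9}  B4 = {2, 7, 9}  B5 = {2, 6, 7}  B6 = {6, 7, 10}  B7 = {1, 7, 10}  B8 = {1, 5, 7}
Tree: B1–B2, B2–B3, B3–B4, B4–B5, B5–B6, B6–B7, B7–B8
The largest bag has 3 vertices, giving width 2; this decomposition certifies tw(G) ≤ 2. For the lower bound, G contains the cycle 7–3–8–4–9–2–6–10–1–5–7, so G is not a forest; only forests have treewidth ≤ 1, hence tw(G) ≥ 2. Hence tw(G) = 2 exactly.

2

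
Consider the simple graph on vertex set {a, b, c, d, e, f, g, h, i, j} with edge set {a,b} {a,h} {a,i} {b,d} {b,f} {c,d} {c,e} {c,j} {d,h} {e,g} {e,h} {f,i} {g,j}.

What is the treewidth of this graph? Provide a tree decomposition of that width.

The largest bag has 3 vertices, giving width 2; this decomposition certifies tw(G) ≤ 2. Since j–g–e–c–j is a cycle in G, G is not acyclic. Forests are exactly the graphs of treewidth ≤ 1, so tw(G) ≥ 2. Combining the bounds, tw(G) = 2.

Treewidth 2.
One such decomposition:
Bags: B1 = {c, g, j}  B2 = {c, e, g}  B3 = {c, d, e}  B4 = {d, e, h}  B5 = {b, d, h}  B6 = {a, b, h}  B7 = {a, b, f}  B8 = {a, f, i}
Tree: B1–B2, B2–B3, B3–B4, B4–B5, B5–B6, B6–B7, B7–B8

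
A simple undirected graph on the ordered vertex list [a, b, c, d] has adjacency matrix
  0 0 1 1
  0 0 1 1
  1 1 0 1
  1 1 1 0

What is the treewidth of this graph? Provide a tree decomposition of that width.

Treewidth 2.
One such decomposition:
Bags: B1 = {b, c, d}  B2 = {a, c, d}
Tree: B1–B2

The largest bag has 3 vertices, giving width 2; this decomposition certifies tw(G) ≤ 2. On the other hand G contains the 3-clique {a, c, d}. A clique must lie in a single bag of any decomposition, so no decomposition can have width below 2. Hence tw(G) = 2 exactly.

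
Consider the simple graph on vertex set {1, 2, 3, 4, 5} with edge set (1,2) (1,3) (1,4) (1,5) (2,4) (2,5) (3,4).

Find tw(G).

A width-2 tree decomposition is:
Bags: B1 = {1, 2, 4}  B2 = {1, 2, 5}  B3 = {1, 3, 4}
Tree: B1–B2, B1–B3
Every bag has size at most 3, so the width is 3 − 1 = 2 and tw(G) ≤ 2. On the other hand G contains the 3-clique {1, 2, 4}. A clique must lie in a single bag of any decomposition, so no decomposition can have width below 2. Combining the bounds, tw(G) = 2.

2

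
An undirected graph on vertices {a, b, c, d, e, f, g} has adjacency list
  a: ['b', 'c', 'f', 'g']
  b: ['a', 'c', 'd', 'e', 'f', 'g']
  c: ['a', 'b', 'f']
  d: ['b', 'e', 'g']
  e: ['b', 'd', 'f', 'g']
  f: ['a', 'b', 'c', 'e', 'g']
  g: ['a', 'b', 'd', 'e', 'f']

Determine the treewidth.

A width-3 tree decomposition is:
Bags: B1 = {a, b, f, g}  B2 = {a, b, c, f}  B3 = {b, e, f, g}  B4 = {b, d, e, g}
Tree: B1–B2, B1–B3, B3–B4
Each bag holds 4 vertices, so the decomposition has width 3, which upper-bounds the treewidth. For the lower bound, the 4 vertices {b, d, e, g} are pairwise adjacent, and any tree decomposition puts a clique entirely inside one bag — forcing width ≥ 3. Therefore the treewidth is 3.

3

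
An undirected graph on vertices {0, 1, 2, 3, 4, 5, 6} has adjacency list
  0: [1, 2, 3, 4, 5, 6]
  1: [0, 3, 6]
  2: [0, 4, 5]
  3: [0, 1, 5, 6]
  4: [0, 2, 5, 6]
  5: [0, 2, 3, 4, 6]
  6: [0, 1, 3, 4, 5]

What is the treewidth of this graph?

3

A width-3 tree decomposition is:
Bags: B1 = {0, 4, 5, 6}  B2 = {0, 3, 5, 6}  B3 = {0, 2, 4, 5}  B4 = {0, 1, 3, 6}
Tree: B1–B2, B1–B3, B2–B4
Every bag has size at most 4, so the width is 4 − 1 = 3 and tw(G) ≤ 3. For the lower bound, the 4 vertices {0, 1, 3, 6} are pairwise adjacent, and any tree decomposition puts a clique entirely inside one bag — forcing width ≥ 3. Combining the bounds, tw(G) = 3.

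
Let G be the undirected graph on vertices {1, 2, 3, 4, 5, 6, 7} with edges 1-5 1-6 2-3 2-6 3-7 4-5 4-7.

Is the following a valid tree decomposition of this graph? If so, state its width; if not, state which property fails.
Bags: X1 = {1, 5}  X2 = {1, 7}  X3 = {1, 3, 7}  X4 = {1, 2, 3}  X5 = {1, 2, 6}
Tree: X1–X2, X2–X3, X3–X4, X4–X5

No — vertex 4 appears in no bag.

A tree decomposition must satisfy three properties: every vertex lies in some bag; for every edge, both endpoints lie together in some bag; and for every vertex, the bags containing it form a connected subtree. Here vertex 4 appears in no bag, so the decomposition is invalid.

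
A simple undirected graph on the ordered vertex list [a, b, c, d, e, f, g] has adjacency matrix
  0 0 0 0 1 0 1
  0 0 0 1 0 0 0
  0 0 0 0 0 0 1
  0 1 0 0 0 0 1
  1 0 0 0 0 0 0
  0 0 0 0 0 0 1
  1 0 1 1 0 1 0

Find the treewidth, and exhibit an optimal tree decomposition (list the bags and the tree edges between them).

Each bag holds 2 vertices, so the decomposition has width 1, which upper-bounds the treewidth. G has an edge, so its treewidth is at least 1. The upper and lower bounds meet at 1, so that is the treewidth.

Treewidth 1.
One optimal decomposition is:
Bags: B1 = {a, g}  B2 = {c, g}  B3 = {d, g}  B4 = {f, g}  B5 = {a, e}  B6 = {b, d}
Tree: B1–B2, B2–B3, B2–B4, B1–B5, B3–B6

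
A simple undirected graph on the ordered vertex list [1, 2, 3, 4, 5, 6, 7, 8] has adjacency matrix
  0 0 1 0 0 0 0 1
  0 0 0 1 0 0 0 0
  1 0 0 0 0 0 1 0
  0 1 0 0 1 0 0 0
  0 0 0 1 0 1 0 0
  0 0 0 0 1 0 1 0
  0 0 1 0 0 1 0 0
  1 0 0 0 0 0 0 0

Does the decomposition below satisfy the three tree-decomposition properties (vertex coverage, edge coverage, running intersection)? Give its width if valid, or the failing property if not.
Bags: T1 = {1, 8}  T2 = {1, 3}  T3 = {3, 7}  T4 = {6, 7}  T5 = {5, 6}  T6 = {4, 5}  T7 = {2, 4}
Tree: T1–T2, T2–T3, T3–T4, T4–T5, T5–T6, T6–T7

Vertex coverage: the bags together contain {1, 2, 3, 4, 5, 6, 7, 8}, the full vertex set. Edge coverage: each edge of G has both endpoints in at least one bag. Running intersection: for every vertex, the bags containing it form a connected subtree. All three properties hold, so this is a valid tree decomposition of width max|bag| − 1 = 1, and hence tw(G) ≤ 1.

Yes; width 1.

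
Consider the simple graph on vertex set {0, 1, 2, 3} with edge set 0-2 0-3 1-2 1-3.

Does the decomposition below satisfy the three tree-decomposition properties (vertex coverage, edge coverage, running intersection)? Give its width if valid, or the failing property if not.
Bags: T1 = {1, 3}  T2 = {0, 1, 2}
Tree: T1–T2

A tree decomposition must satisfy three properties: every vertex lies in some bag; for every edge, both endpoints lie together in some bag; and for every vertex, the bags containing it form a connected subtree. Here edge (0,3) lies in no bag, so the decomposition is invalid.

No — edge (0,3) lies in no bag.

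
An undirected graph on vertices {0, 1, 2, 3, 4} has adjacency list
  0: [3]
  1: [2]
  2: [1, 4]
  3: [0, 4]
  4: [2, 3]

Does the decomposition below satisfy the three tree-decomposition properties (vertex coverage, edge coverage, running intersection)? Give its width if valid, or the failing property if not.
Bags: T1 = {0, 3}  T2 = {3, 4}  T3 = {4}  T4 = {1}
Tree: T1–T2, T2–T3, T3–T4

A tree decomposition must satisfy three properties: every vertex lies in some bag; for every edge, both endpoints lie together in some bag; and for every vertex, the bags containing it form a connected subtree. Here vertex 2 appears in no bag, so the decomposition is invalid.

No — vertex 2 appears in no bag.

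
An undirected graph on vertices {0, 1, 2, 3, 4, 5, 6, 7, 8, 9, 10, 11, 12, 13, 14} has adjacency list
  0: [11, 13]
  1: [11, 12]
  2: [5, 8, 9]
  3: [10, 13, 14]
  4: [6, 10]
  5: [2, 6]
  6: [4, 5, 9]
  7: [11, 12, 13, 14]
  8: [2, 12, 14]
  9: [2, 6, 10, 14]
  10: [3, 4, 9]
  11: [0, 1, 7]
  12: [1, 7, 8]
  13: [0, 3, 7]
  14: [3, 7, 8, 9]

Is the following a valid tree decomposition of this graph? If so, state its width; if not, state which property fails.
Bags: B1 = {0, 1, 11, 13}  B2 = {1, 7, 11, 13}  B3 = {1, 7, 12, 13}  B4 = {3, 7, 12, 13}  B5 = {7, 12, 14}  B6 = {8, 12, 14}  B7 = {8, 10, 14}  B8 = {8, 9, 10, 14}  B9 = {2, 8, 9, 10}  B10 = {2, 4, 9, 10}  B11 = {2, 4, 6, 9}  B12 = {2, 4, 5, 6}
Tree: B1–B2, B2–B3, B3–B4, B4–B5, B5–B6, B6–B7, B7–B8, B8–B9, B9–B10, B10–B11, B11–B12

No — edge (3,14) lies in no bag.

A tree decomposition must satisfy three properties: every vertex lies in some bag; for every edge, both endpoints lie together in some bag; and for every vertex, the bags containing it form a connected subtree. Here edge (3,14) lies in no bag, so the decomposition is invalid.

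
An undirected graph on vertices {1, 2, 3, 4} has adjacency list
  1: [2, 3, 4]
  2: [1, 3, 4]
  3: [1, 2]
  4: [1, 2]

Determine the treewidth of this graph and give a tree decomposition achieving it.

Each bag holds 3 vertices, so the decomposition has width 2, which upper-bounds the treewidth. On the other hand G contains the 3-clique {1, 2, 3}. A clique must lie in a single bag of any decomposition, so no decomposition can have width below 2. Combining the bounds, tw(G) = 2.

Treewidth 2.
One such decomposition:
Bags: B1 = {1, 2, 4}  B2 = {1, 2, 3}
Tree: B1–B2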